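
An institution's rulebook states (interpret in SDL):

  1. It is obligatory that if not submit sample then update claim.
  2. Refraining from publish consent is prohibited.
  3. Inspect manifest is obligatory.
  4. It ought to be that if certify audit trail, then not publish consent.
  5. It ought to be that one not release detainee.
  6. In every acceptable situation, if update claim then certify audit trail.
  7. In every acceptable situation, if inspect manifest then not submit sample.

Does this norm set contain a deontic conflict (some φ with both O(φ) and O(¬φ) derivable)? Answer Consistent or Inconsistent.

Premise 2, F(¬publish_consent), is equivalent to O(publish_consent).
Premise 4, O(certify_audit_trail → ¬publish_consent), contraposes to O(publish_consent → ¬certify_audit_trail); with O(publish_consent) we get O(¬certify_audit_trail).
Premise 6, O(update_claim → certify_audit_trail), contraposes to O(¬certify_audit_trail → ¬update_claim); with O(¬certify_audit_trail) we get O(¬update_claim).
The contrapositive of premise 1 (O(¬submit_sample → update_claim)) is O(¬update_claim → submit_sample), and O(¬update_claim) is already established, so O(submit_sample).
Premise 7, O(inspect_manifest → ¬submit_sample), contraposes to O(submit_sample → ¬inspect_manifest); with O(submit_sample) we get O(¬inspect_manifest).
Yet premise 3 states O(inspect_manifest).
We now have both O(¬inspect_manifest) and O(inspect_manifest) — inspect_manifest is simultaneously obligatory and forbidden, violating the D-axiom.

Inconsistent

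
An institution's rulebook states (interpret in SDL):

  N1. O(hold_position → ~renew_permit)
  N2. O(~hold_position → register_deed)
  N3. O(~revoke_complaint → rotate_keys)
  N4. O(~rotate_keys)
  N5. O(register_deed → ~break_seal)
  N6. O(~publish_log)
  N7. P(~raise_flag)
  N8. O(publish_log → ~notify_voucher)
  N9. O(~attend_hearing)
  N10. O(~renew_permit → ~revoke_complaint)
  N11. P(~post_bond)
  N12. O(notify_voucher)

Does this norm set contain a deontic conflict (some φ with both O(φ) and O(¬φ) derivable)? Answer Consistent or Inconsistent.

Consistent

Premise 8 is O(publish_log → ~notify_voucher), but O(publish_log) is not derivable from the premises, so it does not yield O(~notify_voucher).
So O(~notify_voucher) is not derivable, and the apparent clash with O(notify_voucher) does not arise.
A world satisfying every obligation exists (e.g. attend_hearing=false, break_seal=false, hold_position=false, notify_voucher=true, post_bond=false, publish_log=false, raise_flag=false, register_deed=true, renew_permit=true, revoke_complaint=true, rotate_keys=false); no atom is both obligatory and forbidden, so the set is consistent.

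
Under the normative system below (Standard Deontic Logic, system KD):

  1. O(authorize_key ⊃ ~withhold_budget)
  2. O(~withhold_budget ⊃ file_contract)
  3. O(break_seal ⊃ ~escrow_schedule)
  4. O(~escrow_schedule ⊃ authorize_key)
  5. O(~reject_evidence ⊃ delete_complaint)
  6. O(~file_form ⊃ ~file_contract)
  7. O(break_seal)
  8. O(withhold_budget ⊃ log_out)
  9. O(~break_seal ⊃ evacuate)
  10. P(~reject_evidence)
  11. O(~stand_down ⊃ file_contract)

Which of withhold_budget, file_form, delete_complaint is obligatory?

file_form

From premise 7 we have O(break_seal).
With premise 3, O(break_seal ⊃ ~escrow_schedule), the K-axiom yields O(~escrow_schedule).
With premise 4, O(~escrow_schedule ⊃ authorize_key), the K-axiom yields O(authorize_key).
From O(authorize_key) and premise 1, O(authorize_key ⊃ ~withhold_budget), we obtain O(~withhold_budget).
With premise 2, O(~withhold_budget ⊃ file_contract), the K-axiom yields O(file_contract).
Premise 6 is O(~file_form ⊃ ~file_contract); contrapositively O(file_contract ⊃ file_form). Since O(file_contract) holds, K gives O(file_form).
So O(file_form) holds — file_form is obligatory. None of the other listed options is made obligatory by any chain of premises.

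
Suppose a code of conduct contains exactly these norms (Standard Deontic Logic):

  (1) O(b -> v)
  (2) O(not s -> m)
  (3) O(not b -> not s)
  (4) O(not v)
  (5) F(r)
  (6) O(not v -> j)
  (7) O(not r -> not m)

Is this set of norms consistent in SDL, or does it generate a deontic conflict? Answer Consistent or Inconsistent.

Inconsistent

Premise 5 is F(r), i.e. O(not r).
From O(not r) and premise 7, O(not r -> not m), we obtain O(not m).
Premise 2 is O(not s -> m); contrapositively O(not m -> s). Since O(not m) holds, K gives O(s).
Premise 3 is O(not b -> not s); contrapositively O(s -> b). Since O(s) holds, K gives O(b).
Applying K to premise 1 (O(b -> v)) and O(b) yields O(v).
However, premise 4 gives O(not v).
We now have both O(v) and O(not v) — v is simultaneously obligatory and forbidden, violating the D-axiom.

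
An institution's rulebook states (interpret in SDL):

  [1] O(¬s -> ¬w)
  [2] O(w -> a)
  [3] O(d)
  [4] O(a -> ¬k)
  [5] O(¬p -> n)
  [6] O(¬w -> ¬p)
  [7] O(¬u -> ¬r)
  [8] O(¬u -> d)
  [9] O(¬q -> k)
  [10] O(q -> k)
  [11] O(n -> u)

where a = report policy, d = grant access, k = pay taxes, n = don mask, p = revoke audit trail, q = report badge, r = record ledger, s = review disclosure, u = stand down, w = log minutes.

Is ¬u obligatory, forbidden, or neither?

Premises 9 and 10 cover both cases: O(¬q -> k) and O(q -> k). Since ¬q ∨ q is a tautology, O(k) follows.
The contrapositive of premise 4 (O(a -> ¬k)) is O(k -> ¬a), and O(k) is already established, so O(¬a).
The contrapositive of premise 2 (O(w -> a)) is O(¬a -> ¬w), and O(¬a) is already established, so O(¬w).
From O(¬w) and premise 6, O(¬w -> ¬p), we obtain O(¬p).
Premise 5 is O(¬p -> n); since O(¬p), deontic closure gives O(n).
Premise 11 is O(n -> u); since O(n), deontic closure gives O(u).
Premises 1, 3, 7, 8 do not contribute to this derivation.
Thus O(u), which is F(¬u): ¬u is forbidden.

Forbidden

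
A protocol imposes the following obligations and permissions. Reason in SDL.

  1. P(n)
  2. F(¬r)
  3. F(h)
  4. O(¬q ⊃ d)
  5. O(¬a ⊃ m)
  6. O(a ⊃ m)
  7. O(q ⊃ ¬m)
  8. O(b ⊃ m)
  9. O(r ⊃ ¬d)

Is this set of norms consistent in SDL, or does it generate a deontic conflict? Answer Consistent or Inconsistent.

Inconsistent

Premises 5 and 6 cover both cases: O(¬a ⊃ m) and O(a ⊃ m). Since ¬a ∨ a is a tautology, O(m) follows.
Premise 7, O(q ⊃ ¬m), contraposes to O(m ⊃ ¬q); with O(m) we get O(¬q).
With premise 4, O(¬q ⊃ d), the K-axiom yields O(d).
Premise 9 is O(r ⊃ ¬d); contrapositively O(d ⊃ ¬r). Since O(d) holds, K gives O(¬r).
But premise 2, F(¬r), means O(r).
We now have both O(¬r) and O(r) — r is simultaneously obligatory and forbidden, violating the D-axiom.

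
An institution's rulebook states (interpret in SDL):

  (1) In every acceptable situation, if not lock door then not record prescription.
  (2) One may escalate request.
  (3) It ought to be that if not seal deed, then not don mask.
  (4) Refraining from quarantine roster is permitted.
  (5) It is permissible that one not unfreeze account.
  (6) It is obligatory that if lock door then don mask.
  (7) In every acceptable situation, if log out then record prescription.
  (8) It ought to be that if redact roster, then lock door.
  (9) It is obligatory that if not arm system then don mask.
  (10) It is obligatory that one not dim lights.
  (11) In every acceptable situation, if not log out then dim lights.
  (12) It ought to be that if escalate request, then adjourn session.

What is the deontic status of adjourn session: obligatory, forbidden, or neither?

Premise 12 is O(escalate_request → adjourn_session), but O(escalate_request) is not derivable from the premises (the permission P(escalate_request) asserts only ¬O(¬escalate_request), not O(escalate_request)), so it does not yield O(adjourn_session).
No premise or chain of K-axiom applications forces O(adjourn_session), and none forces O(¬adjourn_session). So adjourn_session is neither obligatory nor forbidden under these norms.

Neither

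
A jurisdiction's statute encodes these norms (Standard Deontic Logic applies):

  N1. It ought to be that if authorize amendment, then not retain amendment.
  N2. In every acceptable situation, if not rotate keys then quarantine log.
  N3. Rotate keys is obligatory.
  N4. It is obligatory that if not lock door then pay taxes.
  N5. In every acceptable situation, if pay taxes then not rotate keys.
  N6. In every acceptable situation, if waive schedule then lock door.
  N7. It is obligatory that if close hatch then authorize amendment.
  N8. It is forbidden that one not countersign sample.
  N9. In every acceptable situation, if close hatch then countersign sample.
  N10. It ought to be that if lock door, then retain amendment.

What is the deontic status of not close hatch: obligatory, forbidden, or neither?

Premise 3 states O(rotate_keys) outright.
Premise 5, O(pay_taxes → ¬rotate_keys), contraposes to O(rotate_keys → ¬pay_taxes); with O(rotate_keys) we get O(¬pay_taxes).
The contrapositive of premise 4 (O(¬lock_door → pay_taxes)) is O(¬pay_taxes → lock_door), and O(¬pay_taxes) is already established, so O(lock_door).
Applying K to premise 10 (O(lock_door → retain_amendment)) and O(lock_door) yields O(retain_amendment).
Premise 1 is O(authorize_amendment → ¬retain_amendment); contrapositively O(retain_amendment → ¬authorize_amendment). Since O(retain_amendment) holds, K gives O(¬authorize_amendment).
The contrapositive of premise 7 (O(close_hatch → authorize_amendment)) is O(¬authorize_amendment → ¬close_hatch), and O(¬authorize_amendment) is already established, so O(¬close_hatch).
Premises 2, 6, 8, 9 do not contribute to this derivation.
Hence ¬close_hatch is obligatory.

Obligatory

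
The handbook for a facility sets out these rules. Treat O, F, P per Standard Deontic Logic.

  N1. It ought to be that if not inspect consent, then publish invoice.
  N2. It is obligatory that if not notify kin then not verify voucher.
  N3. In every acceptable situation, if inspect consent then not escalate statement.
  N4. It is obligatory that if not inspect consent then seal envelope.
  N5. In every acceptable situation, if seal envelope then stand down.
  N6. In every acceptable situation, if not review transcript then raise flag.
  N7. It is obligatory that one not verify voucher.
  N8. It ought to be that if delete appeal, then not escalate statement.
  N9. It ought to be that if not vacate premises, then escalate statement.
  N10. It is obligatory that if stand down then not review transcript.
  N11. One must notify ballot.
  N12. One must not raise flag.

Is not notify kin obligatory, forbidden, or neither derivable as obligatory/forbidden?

Neither

Premise 2 is O(¬notify_kin → ¬verify_voucher); even if O(¬verify_voucher) held, inferring O(¬notify_kin) would be affirming the consequent — invalid.
No premise or chain of K-axiom applications forces O(¬notify_kin), and none forces O(notify_kin). So ¬notify_kin is neither obligatory nor forbidden under these norms.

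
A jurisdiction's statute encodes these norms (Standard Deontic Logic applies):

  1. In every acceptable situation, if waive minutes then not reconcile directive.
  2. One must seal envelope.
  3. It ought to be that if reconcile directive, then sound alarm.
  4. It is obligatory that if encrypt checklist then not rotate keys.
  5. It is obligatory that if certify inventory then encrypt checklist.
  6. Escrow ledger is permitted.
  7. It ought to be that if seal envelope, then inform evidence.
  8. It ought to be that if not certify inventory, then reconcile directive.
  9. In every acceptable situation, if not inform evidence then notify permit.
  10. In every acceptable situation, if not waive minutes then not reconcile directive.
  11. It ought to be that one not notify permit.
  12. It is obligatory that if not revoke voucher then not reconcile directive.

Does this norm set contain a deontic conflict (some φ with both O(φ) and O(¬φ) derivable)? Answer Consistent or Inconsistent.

Premise 9 is O(¬inform_evidence → notify_permit), but O(¬inform_evidence) is not derivable from the premises, so it does not yield O(notify_permit).
So O(notify_permit) is not derivable, and the apparent clash with O(¬notify_permit) does not arise.
A world satisfying every obligation exists (e.g. certify_inventory=true, encrypt_checklist=true, escrow_ledger=false, inform_evidence=true, notify_permit=false, reconcile_directive=false, revoke_voucher=false, rotate_keys=false, seal_envelope=true, sound_alarm=false, waive_minutes=false); no atom is both obligatory and forbidden, so the set is consistent.

Consistent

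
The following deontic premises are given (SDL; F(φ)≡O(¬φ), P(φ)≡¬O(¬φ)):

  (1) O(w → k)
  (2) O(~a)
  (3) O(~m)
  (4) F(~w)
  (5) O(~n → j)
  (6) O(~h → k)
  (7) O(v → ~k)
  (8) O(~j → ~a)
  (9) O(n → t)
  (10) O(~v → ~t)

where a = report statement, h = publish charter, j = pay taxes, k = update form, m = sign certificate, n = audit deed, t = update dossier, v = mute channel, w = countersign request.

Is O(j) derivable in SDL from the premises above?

Yes

F(~w) at premise 4 means O(w).
Premise 1 is O(w → k); since O(w), deontic closure gives O(k).
The contrapositive of premise 7 (O(v → ~k)) is O(k → ~v), and O(k) is already established, so O(~v).
Premise 10 is O(~v → ~t); since O(~v), deontic closure gives O(~t).
The contrapositive of premise 9 (O(n → t)) is O(~t → ~n), and O(~t) is already established, so O(~n).
With premise 5, O(~n → j), the K-axiom yields O(j).
Premises 2, 3, 6, 8 do not contribute to this derivation.
So O(j) follows.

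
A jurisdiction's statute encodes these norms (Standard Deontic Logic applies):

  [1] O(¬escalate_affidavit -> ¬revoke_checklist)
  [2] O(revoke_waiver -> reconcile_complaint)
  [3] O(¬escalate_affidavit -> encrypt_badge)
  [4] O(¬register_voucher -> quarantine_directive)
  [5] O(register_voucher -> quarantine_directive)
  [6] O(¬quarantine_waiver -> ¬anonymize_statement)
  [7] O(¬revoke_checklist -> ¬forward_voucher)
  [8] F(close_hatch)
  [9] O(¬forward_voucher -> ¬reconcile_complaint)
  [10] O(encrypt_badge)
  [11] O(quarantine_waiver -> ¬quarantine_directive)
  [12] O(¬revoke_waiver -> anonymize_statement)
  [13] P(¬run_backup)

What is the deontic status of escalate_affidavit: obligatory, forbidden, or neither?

By case analysis on register_voucher: premise 5 gives O(register_voucher -> quarantine_directive) and premise 4 gives O(¬register_voucher -> quarantine_directive), so O(quarantine_directive) either way.
The contrapositive of premise 11 (O(quarantine_waiver -> ¬quarantine_directive)) is O(quarantine_directive -> ¬quarantine_waiver), and O(quarantine_directive) is already established, so O(¬quarantine_waiver).
From O(¬quarantine_waiver) and premise 6, O(¬quarantine_waiver -> ¬anonymize_statement), we obtain O(¬anonymize_statement).
The contrapositive of premise 12 (O(¬revoke_waiver -> anonymize_statement)) is O(¬anonymize_statement -> revoke_waiver), and O(¬anonymize_statement) is already established, so O(revoke_waiver).
Applying K to premise 2 (O(revoke_waiver -> reconcile_complaint)) and O(revoke_waiver) yields O(reconcile_complaint).
Premise 9 is O(¬forward_voucher -> ¬reconcile_complaint); contrapositively O(reconcile_complaint -> forward_voucher). Since O(reconcile_complaint) holds, K gives O(forward_voucher).
Premise 7 is O(¬revoke_checklist -> ¬forward_voucher); contrapositively O(forward_voucher -> revoke_checklist). Since O(forward_voucher) holds, K gives O(revoke_checklist).
The contrapositive of premise 1 (O(¬escalate_affidavit -> ¬revoke_checklist)) is O(revoke_checklist -> escalate_affidavit), and O(revoke_checklist) is already established, so O(escalate_affidavit).
Premises 3, 8, 10, 13 do not contribute to this derivation.
Hence escalate_affidavit is obligatory.

Obligatory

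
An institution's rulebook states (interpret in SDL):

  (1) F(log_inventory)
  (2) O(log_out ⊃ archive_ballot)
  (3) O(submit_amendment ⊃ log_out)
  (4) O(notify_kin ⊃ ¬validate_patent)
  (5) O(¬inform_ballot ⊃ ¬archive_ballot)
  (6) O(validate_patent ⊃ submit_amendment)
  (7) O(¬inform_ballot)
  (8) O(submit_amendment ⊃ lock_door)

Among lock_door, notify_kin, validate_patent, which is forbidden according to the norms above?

Premise 7 states O(¬inform_ballot) outright.
Premise 5 is O(¬inform_ballot ⊃ ¬archive_ballot); since O(¬inform_ballot), deontic closure gives O(¬archive_ballot).
The contrapositive of premise 2 (O(log_out ⊃ archive_ballot)) is O(¬archive_ballot ⊃ ¬log_out), and O(¬archive_ballot) is already established, so O(¬log_out).
Premise 3 is O(submit_amendment ⊃ log_out); contrapositively O(¬log_out ⊃ ¬submit_amendment). Since O(¬log_out) holds, K gives O(¬submit_amendment).
Premise 6 is O(validate_patent ⊃ submit_amendment); contrapositively O(¬submit_amendment ⊃ ¬validate_patent). Since O(¬submit_amendment) holds, K gives O(¬validate_patent).
So O(¬validate_patent) holds, i.e. validate_patent is forbidden. None of the other listed options is forbidden under the premises.

validate_patent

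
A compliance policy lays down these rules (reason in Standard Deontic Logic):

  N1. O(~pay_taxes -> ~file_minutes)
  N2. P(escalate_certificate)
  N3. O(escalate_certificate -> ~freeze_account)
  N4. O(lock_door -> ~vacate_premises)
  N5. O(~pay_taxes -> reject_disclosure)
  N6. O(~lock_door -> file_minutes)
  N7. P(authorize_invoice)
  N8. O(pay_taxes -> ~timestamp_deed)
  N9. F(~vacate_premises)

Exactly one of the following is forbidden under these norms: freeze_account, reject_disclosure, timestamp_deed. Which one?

Premise 9 is F(~vacate_premises), i.e. O(vacate_premises).
Premise 4, O(lock_door -> ~vacate_premises), contraposes to O(vacate_premises -> ~lock_door); with O(vacate_premises) we get O(~lock_door).
Premise 6 is O(~lock_door -> file_minutes); since O(~lock_door), deontic closure gives O(file_minutes).
Premise 1, O(~pay_taxes -> ~file_minutes), contraposes to O(file_minutes -> pay_taxes); with O(file_minutes) we get O(pay_taxes).
With premise 8, O(pay_taxes -> ~timestamp_deed), the K-axiom yields O(~timestamp_deed).
So O(~timestamp_deed) holds, i.e. timestamp_deed is forbidden. None of the other listed options is forbidden under the premises.

timestamp_deed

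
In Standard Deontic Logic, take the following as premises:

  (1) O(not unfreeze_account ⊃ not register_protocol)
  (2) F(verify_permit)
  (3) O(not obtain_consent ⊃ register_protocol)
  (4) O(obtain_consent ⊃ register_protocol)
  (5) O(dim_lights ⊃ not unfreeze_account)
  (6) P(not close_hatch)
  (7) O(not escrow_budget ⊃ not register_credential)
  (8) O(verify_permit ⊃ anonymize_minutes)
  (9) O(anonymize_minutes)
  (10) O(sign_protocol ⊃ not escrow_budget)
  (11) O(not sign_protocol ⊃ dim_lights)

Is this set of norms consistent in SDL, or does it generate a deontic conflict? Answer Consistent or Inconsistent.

Consistent

Premise 8 is O(verify_permit ⊃ anonymize_minutes); even if O(anonymize_minutes) held, inferring O(verify_permit) would be affirming the consequent — invalid.
So O(verify_permit) is not derivable, and the apparent clash with O(not verify_permit) does not arise.
A world satisfying every obligation exists (e.g. anonymize_minutes=true, close_hatch=false, dim_lights=false, escrow_budget=false, obtain_consent=false, register_credential=false, register_protocol=true, sign_protocol=true, unfreeze_account=true, verify_permit=false); no atom is both obligatory and forbidden, so the set is consistent.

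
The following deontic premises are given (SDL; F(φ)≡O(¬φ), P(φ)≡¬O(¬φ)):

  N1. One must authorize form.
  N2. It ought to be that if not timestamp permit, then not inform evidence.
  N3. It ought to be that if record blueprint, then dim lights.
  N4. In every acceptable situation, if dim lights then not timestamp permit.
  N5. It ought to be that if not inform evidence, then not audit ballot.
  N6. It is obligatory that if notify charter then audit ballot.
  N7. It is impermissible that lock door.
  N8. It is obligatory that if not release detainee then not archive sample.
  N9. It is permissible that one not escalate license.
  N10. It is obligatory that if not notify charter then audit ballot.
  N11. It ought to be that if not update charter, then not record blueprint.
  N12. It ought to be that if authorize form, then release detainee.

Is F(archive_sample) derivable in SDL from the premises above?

Premise 8 is O(¬release_detainee → ¬archive_sample), but O(¬release_detainee) is not derivable from the premises, so it does not yield O(¬archive_sample).
No other premise forces O(¬archive_sample). An ideal world satisfying every premise can still have archive_sample true, so F(archive_sample) is not derivable.

No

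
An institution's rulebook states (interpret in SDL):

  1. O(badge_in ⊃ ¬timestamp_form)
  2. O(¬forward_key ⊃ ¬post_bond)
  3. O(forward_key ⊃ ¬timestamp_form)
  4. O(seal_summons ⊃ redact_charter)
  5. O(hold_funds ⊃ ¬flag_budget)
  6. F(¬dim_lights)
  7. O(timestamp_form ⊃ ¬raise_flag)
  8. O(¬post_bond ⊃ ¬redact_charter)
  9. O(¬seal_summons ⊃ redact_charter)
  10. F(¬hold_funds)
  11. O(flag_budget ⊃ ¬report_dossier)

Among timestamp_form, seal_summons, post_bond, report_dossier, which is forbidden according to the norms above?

Premises 4 and 9 are O(seal_summons ⊃ redact_charter) and O(¬seal_summons ⊃ redact_charter); every ideal world satisfies seal_summons or ¬seal_summons, so in either case redact_charter holds — hence O(redact_charter).
Premise 8, O(¬post_bond ⊃ ¬redact_charter), contraposes to O(redact_charter ⊃ post_bond); with O(redact_charter) we get O(post_bond).
The contrapositive of premise 2 (O(¬forward_key ⊃ ¬post_bond)) is O(post_bond ⊃ forward_key), and O(post_bond) is already established, so O(forward_key).
Premise 3 is O(forward_key ⊃ ¬timestamp_form); since O(forward_key), deontic closure gives O(¬timestamp_form).
So O(¬timestamp_form) holds, i.e. timestamp_form is forbidden. None of the other listed options is forbidden under the premises.

timestamp_form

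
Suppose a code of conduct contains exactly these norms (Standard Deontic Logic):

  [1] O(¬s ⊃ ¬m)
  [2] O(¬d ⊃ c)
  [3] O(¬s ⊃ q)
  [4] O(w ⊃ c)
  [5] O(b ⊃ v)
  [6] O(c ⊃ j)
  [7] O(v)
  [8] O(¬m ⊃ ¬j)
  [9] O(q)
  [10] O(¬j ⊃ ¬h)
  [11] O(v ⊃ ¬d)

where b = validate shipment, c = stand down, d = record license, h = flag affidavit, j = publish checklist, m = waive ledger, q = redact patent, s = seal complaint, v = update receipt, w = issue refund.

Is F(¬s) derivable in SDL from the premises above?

Yes

Premise 7 gives O(v).
From O(v) and premise 11, O(v ⊃ ¬d), we obtain O(¬d).
With premise 2, O(¬d ⊃ c), the K-axiom yields O(c).
Applying K to premise 6 (O(c ⊃ j)) and O(c) yields O(j).
Premise 8, O(¬m ⊃ ¬j), contraposes to O(j ⊃ m); with O(j) we get O(m).
The contrapositive of premise 1 (O(¬s ⊃ ¬m)) is O(m ⊃ s), and O(m) is already established, so O(s).
Premises 3, 4, 5, 9, 10 do not contribute to this derivation.
So O(s) holds, i.e. F(¬s). The claim follows.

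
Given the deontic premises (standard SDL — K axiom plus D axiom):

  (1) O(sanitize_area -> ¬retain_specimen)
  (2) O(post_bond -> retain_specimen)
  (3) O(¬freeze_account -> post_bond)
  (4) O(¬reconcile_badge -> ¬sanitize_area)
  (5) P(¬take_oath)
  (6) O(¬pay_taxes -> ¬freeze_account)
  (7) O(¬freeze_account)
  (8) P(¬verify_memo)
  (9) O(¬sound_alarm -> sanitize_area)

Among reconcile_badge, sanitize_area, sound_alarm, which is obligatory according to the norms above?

sound_alarm

Premise 7 gives O(¬freeze_account).
Premise 3 is O(¬freeze_account -> post_bond); since O(¬freeze_account), deontic closure gives O(post_bond).
From O(post_bond) and premise 2, O(post_bond -> retain_specimen), we obtain O(retain_specimen).
Premise 1 is O(sanitize_area -> ¬retain_specimen); contrapositively O(retain_specimen -> ¬sanitize_area). Since O(retain_specimen) holds, K gives O(¬sanitize_area).
Premise 9 is O(¬sound_alarm -> sanitize_area); contrapositively O(¬sanitize_area -> sound_alarm). Since O(¬sanitize_area) holds, K gives O(sound_alarm).
So O(sound_alarm) holds — sound_alarm is obligatory. None of the other listed options is made obligatory by any chain of premises.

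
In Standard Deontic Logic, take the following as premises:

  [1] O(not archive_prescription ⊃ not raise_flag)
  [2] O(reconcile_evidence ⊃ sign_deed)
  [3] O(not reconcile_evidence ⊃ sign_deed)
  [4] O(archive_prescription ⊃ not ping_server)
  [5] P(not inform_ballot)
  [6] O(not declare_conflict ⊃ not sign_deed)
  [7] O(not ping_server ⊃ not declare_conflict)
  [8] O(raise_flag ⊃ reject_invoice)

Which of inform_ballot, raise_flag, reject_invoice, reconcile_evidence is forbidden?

Premises 2 and 3 are O(reconcile_evidence ⊃ sign_deed) and O(not reconcile_evidence ⊃ sign_deed); every ideal world satisfies reconcile_evidence or not reconcile_evidence, so in either case sign_deed holds — hence O(sign_deed).
Premise 6, O(not declare_conflict ⊃ not sign_deed), contraposes to O(sign_deed ⊃ declare_conflict); with O(sign_deed) we get O(declare_conflict).
The contrapositive of premise 7 (O(not ping_server ⊃ not declare_conflict)) is O(declare_conflict ⊃ ping_server), and O(declare_conflict) is already established, so O(ping_server).
Premise 4 is O(archive_prescription ⊃ not ping_server); contrapositively O(ping_server ⊃ not archive_prescription). Since O(ping_server) holds, K gives O(not archive_prescription).
From O(not archive_prescription) and premise 1, O(not archive_prescription ⊃ not raise_flag), we obtain O(not raise_flag).
So O(not raise_flag) holds, i.e. raise_flag is forbidden. None of the other listed options is forbidden under the premises.

raise_flag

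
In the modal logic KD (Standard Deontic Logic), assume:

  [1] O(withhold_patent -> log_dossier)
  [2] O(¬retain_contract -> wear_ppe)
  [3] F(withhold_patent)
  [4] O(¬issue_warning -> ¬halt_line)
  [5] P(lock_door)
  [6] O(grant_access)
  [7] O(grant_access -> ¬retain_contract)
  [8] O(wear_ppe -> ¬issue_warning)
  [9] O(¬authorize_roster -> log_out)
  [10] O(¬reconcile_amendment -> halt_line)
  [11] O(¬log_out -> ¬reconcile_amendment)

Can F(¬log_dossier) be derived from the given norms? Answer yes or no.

No

Premise 1 is O(withhold_patent -> log_dossier), but O(withhold_patent) is not derivable from the premises, so it does not yield O(log_dossier).
No other premise forces O(log_dossier). An ideal world satisfying every premise can still have ¬log_dossier true, so F(¬log_dossier) is not derivable.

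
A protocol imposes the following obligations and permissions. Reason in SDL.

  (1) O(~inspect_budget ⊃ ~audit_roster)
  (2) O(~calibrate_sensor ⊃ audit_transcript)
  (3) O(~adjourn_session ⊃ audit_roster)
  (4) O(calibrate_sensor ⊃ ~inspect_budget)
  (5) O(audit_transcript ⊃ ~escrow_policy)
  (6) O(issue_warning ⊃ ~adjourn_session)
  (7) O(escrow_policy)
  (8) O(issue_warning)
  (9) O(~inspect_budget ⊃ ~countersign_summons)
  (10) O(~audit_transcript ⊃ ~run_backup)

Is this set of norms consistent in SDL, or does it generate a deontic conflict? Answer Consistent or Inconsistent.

From premise 8 we have O(issue_warning).
Applying K to premise 6 (O(issue_warning ⊃ ~adjourn_session)) and O(issue_warning) yields O(~adjourn_session).
Premise 3 is O(~adjourn_session ⊃ audit_roster); since O(~adjourn_session), deontic closure gives O(audit_roster).
The contrapositive of premise 1 (O(~inspect_budget ⊃ ~audit_roster)) is O(audit_roster ⊃ inspect_budget), and O(audit_roster) is already established, so O(inspect_budget).
Premise 4 is O(calibrate_sensor ⊃ ~inspect_budget); contrapositively O(inspect_budget ⊃ ~calibrate_sensor). Since O(inspect_budget) holds, K gives O(~calibrate_sensor).
From O(~calibrate_sensor) and premise 2, O(~calibrate_sensor ⊃ audit_transcript), we obtain O(audit_transcript).
From O(audit_transcript) and premise 5, O(audit_transcript ⊃ ~escrow_policy), we obtain O(~escrow_policy).
Yet premise 7 states O(escrow_policy).
We now have both O(~escrow_policy) and O(escrow_policy) — escrow_policy is simultaneously obligatory and forbidden, violating the D-axiom.

Inconsistent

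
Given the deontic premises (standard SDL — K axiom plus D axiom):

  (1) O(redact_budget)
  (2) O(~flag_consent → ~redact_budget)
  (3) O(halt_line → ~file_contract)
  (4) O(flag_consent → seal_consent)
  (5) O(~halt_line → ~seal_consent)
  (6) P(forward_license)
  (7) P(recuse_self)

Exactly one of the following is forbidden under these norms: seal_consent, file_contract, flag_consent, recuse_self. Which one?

file_contract

From premise 1 we have O(redact_budget).
Premise 2 is O(~flag_consent → ~redact_budget); contrapositively O(redact_budget → flag_consent). Since O(redact_budget) holds, K gives O(flag_consent).
With premise 4, O(flag_consent → seal_consent), the K-axiom yields O(seal_consent).
The contrapositive of premise 5 (O(~halt_line → ~seal_consent)) is O(seal_consent → halt_line), and O(seal_consent) is already established, so O(halt_line).
Applying K to premise 3 (O(halt_line → ~file_contract)) and O(halt_line) yields O(~file_contract).
So O(~file_contract) holds, i.e. file_contract is forbidden. None of the other listed options is forbidden under the premises.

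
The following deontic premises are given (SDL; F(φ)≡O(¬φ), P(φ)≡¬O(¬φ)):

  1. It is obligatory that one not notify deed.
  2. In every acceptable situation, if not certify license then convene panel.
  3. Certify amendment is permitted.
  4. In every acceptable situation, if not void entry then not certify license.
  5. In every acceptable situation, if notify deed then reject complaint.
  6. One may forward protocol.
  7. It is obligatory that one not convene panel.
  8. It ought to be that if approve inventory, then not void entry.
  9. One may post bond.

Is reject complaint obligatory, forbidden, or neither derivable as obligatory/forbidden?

Premise 5 is O(notify_deed → reject_complaint), but O(notify_deed) is not derivable from the premises, so it does not yield O(reject_complaint).
No premise or chain of K-axiom applications forces O(reject_complaint), and none forces O(¬reject_complaint). So reject_complaint is neither obligatory nor forbidden under these norms.

Neither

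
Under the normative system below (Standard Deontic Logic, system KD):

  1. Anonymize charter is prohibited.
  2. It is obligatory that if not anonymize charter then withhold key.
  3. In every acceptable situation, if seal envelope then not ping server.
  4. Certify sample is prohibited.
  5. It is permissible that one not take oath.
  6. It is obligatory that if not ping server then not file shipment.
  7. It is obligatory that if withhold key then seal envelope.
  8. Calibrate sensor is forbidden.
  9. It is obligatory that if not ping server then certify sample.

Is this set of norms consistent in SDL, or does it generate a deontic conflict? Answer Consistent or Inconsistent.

Premise 4 is F(certify_sample), i.e. O(¬certify_sample).
The contrapositive of premise 9 (O(¬ping_server → certify_sample)) is O(¬certify_sample → ping_server), and O(¬certify_sample) is already established, so O(ping_server).
Premise 3 is O(seal_envelope → ¬ping_server); contrapositively O(ping_server → ¬seal_envelope). Since O(ping_server) holds, K gives O(¬seal_envelope).
Premise 7, O(withhold_key → seal_envelope), contraposes to O(¬seal_envelope → ¬withhold_key); with O(¬seal_envelope) we get O(¬withhold_key).
Premise 2, O(¬anonymize_charter → withhold_key), contraposes to O(¬withhold_key → anonymize_charter); with O(¬withhold_key) we get O(anonymize_charter).
Yet premise 1 is F(anonymize_charter), i.e. O(¬anonymize_charter).
We now have both O(anonymize_charter) and O(¬anonymize_charter) — anonymize_charter is simultaneously obligatory and forbidden, violating the D-axiom.

Inconsistent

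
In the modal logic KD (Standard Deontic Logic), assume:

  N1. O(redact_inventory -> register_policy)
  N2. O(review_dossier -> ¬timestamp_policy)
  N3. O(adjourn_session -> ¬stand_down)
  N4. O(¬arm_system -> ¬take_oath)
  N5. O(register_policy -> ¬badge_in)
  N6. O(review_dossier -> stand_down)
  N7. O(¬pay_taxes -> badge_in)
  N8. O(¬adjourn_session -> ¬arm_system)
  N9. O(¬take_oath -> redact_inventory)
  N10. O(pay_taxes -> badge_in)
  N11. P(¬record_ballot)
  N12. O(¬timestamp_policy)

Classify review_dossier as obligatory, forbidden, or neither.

Forbidden

Premises 10 and 7 are O(pay_taxes -> badge_in) and O(¬pay_taxes -> badge_in); every ideal world satisfies pay_taxes or ¬pay_taxes, so in either case badge_in holds — hence O(badge_in).
Premise 5, O(register_policy -> ¬badge_in), contraposes to O(badge_in -> ¬register_policy); with O(badge_in) we get O(¬register_policy).
Premise 1, O(redact_inventory -> register_policy), contraposes to O(¬register_policy -> ¬redact_inventory); with O(¬register_policy) we get O(¬redact_inventory).
Premise 9 is O(¬take_oath -> redact_inventory); contrapositively O(¬redact_inventory -> take_oath). Since O(¬redact_inventory) holds, K gives O(take_oath).
The contrapositive of premise 4 (O(¬arm_system -> ¬take_oath)) is O(take_oath -> arm_system), and O(take_oath) is already established, so O(arm_system).
Premise 8, O(¬adjourn_session -> ¬arm_system), contraposes to O(arm_system -> adjourn_session); with O(arm_system) we get O(adjourn_session).
With premise 3, O(adjourn_session -> ¬stand_down), the K-axiom yields O(¬stand_down).
Premise 6 is O(review_dossier -> stand_down); contrapositively O(¬stand_down -> ¬review_dossier). Since O(¬stand_down) holds, K gives O(¬review_dossier).
Premises 2, 11, 12 do not contribute to this derivation.
Thus O(¬review_dossier), which is F(review_dossier): review_dossier is forbidden.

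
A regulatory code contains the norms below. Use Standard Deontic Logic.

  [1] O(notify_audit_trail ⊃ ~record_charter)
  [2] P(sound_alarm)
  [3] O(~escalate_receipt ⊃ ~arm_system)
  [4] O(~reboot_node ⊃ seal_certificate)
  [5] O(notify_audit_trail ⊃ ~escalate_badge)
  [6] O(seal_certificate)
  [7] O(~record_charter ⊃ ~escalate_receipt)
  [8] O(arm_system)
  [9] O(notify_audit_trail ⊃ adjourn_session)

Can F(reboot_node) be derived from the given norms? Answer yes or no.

Premise 4 is O(~reboot_node ⊃ seal_certificate); even if O(seal_certificate) held, inferring O(~reboot_node) would be affirming the consequent — invalid.
No other premise forces O(~reboot_node). An ideal world satisfying every premise can still have reboot_node true, so F(reboot_node) is not derivable.

No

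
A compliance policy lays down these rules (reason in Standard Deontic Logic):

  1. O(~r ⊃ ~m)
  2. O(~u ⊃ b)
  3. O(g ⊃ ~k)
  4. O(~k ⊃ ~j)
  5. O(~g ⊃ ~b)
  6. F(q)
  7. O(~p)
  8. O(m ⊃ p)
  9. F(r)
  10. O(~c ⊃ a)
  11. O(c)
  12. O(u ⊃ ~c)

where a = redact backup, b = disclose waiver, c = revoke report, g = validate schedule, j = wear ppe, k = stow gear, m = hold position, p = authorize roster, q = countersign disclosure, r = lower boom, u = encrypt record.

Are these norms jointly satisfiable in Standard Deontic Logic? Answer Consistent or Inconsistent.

Consistent

Premise 8 is O(m ⊃ p), but O(m) is not derivable from the premises, so it does not yield O(p).
So O(p) is not derivable, and the apparent clash with O(~p) does not arise.
A world satisfying every obligation exists (e.g. a=false, b=true, c=true, g=true, j=false, k=false, m=false, p=false, q=false, r=false, u=false); no atom is both obligatory and forbidden, so the set is consistent.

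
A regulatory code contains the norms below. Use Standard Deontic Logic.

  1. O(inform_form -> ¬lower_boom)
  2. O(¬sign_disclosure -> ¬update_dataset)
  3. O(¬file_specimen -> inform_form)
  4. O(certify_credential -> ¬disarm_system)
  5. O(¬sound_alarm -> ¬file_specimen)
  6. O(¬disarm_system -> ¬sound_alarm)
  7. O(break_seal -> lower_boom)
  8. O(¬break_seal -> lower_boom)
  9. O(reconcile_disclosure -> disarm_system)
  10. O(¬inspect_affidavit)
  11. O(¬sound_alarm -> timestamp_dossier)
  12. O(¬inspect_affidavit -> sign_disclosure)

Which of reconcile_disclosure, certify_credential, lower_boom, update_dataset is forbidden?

certify_credential

Premises 7 and 8 are O(break_seal -> lower_boom) and O(¬break_seal -> lower_boom); every ideal world satisfies break_seal or ¬break_seal, so in either case lower_boom holds — hence O(lower_boom).
The contrapositive of premise 1 (O(inform_form -> ¬lower_boom)) is O(lower_boom -> ¬inform_form), and O(lower_boom) is already established, so O(¬inform_form).
Premise 3, O(¬file_specimen -> inform_form), contraposes to O(¬inform_form -> file_specimen); with O(¬inform_form) we get O(file_specimen).
Premise 5, O(¬sound_alarm -> ¬file_specimen), contraposes to O(file_specimen -> sound_alarm); with O(file_specimen) we get O(sound_alarm).
Premise 6, O(¬disarm_system -> ¬sound_alarm), contraposes to O(sound_alarm -> disarm_system); with O(sound_alarm) we get O(disarm_system).
The contrapositive of premise 4 (O(certify_credential -> ¬disarm_system)) is O(disarm_system -> ¬certify_credential), and O(disarm_system) is already established, so O(¬certify_credential).
So O(¬certify_credential) holds, i.e. certify_credential is forbidden. None of the other listed options is forbidden under the premises.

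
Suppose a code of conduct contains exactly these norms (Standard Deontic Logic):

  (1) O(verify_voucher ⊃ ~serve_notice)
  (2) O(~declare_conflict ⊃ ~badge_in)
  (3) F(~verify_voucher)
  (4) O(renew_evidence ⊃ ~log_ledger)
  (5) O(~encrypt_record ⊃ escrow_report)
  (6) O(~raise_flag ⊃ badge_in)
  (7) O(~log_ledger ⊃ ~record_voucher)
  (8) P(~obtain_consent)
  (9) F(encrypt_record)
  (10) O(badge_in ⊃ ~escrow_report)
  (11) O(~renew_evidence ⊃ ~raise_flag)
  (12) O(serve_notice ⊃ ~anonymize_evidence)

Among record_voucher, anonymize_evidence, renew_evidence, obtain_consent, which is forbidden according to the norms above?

Premise 9 is F(encrypt_record), i.e. O(~encrypt_record).
With premise 5, O(~encrypt_record ⊃ escrow_report), the K-axiom yields O(escrow_report).
The contrapositive of premise 10 (O(badge_in ⊃ ~escrow_report)) is O(escrow_report ⊃ ~badge_in), and O(escrow_report) is already established, so O(~badge_in).
Premise 6 is O(~raise_flag ⊃ badge_in); contrapositively O(~badge_in ⊃ raise_flag). Since O(~badge_in) holds, K gives O(raise_flag).
Premise 11, O(~renew_evidence ⊃ ~raise_flag), contraposes to O(raise_flag ⊃ renew_evidence); with O(raise_flag) we get O(renew_evidence).
With premise 4, O(renew_evidence ⊃ ~log_ledger), the K-axiom yields O(~log_ledger).
From O(~log_ledger) and premise 7, O(~log_ledger ⊃ ~record_voucher), we obtain O(~record_voucher).
So O(~record_voucher) holds, i.e. record_voucher is forbidden. None of the other listed options is forbidden under the premises.

record_voucher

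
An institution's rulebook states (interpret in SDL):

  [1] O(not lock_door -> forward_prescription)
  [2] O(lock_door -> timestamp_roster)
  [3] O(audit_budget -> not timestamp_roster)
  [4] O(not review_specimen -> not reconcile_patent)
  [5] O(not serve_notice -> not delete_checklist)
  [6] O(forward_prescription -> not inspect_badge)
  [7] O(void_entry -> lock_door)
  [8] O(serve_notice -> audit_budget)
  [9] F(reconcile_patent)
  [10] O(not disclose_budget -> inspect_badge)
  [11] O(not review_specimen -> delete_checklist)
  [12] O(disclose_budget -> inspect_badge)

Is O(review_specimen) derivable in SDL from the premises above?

Yes

Premises 10 and 12 are O(not disclose_budget -> inspect_badge) and O(disclose_budget -> inspect_badge); every ideal world satisfies not disclose_budget or disclose_budget, so in either case inspect_badge holds — hence O(inspect_badge).
Premise 6 is O(forward_prescription -> not inspect_badge); contrapositively O(inspect_badge -> not forward_prescription). Since O(inspect_badge) holds, K gives O(not forward_prescription).
Premise 1, O(not lock_door -> forward_prescription), contraposes to O(not forward_prescription -> lock_door); with O(not forward_prescription) we get O(lock_door).
Applying K to premise 2 (O(lock_door -> timestamp_roster)) and O(lock_door) yields O(timestamp_roster).
Premise 3 is O(audit_budget -> not timestamp_roster); contrapositively O(timestamp_roster -> not audit_budget). Since O(timestamp_roster) holds, K gives O(not audit_budget).
The contrapositive of premise 8 (O(serve_notice -> audit_budget)) is O(not audit_budget -> not serve_notice), and O(not audit_budget) is already established, so O(not serve_notice).
Applying K to premise 5 (O(not serve_notice -> not delete_checklist)) and O(not serve_notice) yields O(not delete_checklist).
The contrapositive of premise 11 (O(not review_specimen -> delete_checklist)) is O(not delete_checklist -> review_specimen), and O(not delete_checklist) is already established, so O(review_specimen).
Premises 4, 7, 9 do not contribute to this derivation.
So O(review_specimen) follows.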